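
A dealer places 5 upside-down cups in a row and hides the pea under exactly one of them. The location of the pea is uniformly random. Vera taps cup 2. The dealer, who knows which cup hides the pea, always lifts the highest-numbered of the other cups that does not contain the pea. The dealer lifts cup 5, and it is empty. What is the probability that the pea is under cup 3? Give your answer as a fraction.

Condition on the true location of the pea.
If it is under any of cups 1, 2, 3, and 4 (prior 1/5 each): cup 5 is the highest-numbered option available, probability 1; weight (1/5)·1 = 1/5 each.
If it is under cup 5 (prior 1/5): the dealer opened cup 5, so this case is ruled out; weight (1/5)·0 = 0.
The weights sum to 4/5.
So P(the pea under cup 3 | the dealer opened cup 5) = (1/5) / (4/5) = 1/4.

1/4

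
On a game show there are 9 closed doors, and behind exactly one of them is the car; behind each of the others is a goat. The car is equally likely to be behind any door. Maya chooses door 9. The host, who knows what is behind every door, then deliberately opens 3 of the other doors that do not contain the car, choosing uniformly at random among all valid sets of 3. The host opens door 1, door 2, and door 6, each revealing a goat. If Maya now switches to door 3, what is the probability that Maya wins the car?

Condition on the true location of the car.
If it is behind any of doors 1, 2, and 6 (prior 1/9 each): that door was opened and seen not to hold the prize — ruled out; weight (1/9)·0 = 0 each.
If it is behind any of doors 3, 4, 5, 7, and 8 (prior 1/9 each): the host has 35 equally likely choices, so probability 1/35; weight (1/9)·(1/35) = 1/315 each.
If it is behind door 9 (prior 1/9): the host has 56 equally likely choices, so probability 1/56; weight (1/9)·(1/56) = 1/504.
The weights sum to 1/56.
So P(the car behind door 3 | the host opened door 1, door 2, and door 6) = (1/315) / (1/56) = 8/45.

8/45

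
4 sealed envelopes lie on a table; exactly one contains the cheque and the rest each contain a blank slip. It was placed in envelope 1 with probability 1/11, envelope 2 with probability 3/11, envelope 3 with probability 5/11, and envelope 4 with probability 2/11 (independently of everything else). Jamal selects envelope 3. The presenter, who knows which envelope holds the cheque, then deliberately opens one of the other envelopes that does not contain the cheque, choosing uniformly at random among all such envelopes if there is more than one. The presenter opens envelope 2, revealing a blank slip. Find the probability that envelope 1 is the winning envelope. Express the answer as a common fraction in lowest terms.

Apply Bayes' rule, conditioning on where the cheque actually is.
If it is in envelope 1 (prior 1/11): the presenter has 2 equally likely choices, so probability 1/2; weight (1/11)·(1/2) = 1/22.
If it is in envelope 2 (prior 3/11): the presenter opened envelope 2, so this case is ruled out; weight (3/11)·0 = 0.
If it is in envelope 3 (prior 5/11): the presenter has 3 equally likely choices, so probability 1/3; weight (5/11)·(1/3) = 5/33.
If it is in envelope 4 (prior 2/11): the presenter has 2 equally likely choices, so probability 1/2; weight (2/11)·(1/2) = 1/11.
The weights sum to 19/66.
So P(the cheque in envelope 1 | the presenter opened envelope 2) = (1/22) / (19/66) = 3/19.

3/19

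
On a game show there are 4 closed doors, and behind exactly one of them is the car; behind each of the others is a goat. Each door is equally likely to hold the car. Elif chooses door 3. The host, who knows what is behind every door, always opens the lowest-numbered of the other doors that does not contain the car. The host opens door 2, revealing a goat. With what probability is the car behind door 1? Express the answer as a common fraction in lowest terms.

1

Consider each possible location of the car in turn.
If it is behind door 1 (prior 1/4): door 2 is the lowest-numbered option available, probability 1; weight (1/4)·1 = 1/4.
If it is behind door 2 (prior 1/4): the host opened door 2, so this case is ruled out; weight (1/4)·0 = 0.
If it is behind either of doors 3 and 4 (prior 1/4 each): the host would have opened door 1 instead, probability 0; weight (1/4)·0 = 0 each.
The weights sum to 1/4.
So P(the car behind door 1 | the host opened door 2) = (1/4) / (1/4) = 1.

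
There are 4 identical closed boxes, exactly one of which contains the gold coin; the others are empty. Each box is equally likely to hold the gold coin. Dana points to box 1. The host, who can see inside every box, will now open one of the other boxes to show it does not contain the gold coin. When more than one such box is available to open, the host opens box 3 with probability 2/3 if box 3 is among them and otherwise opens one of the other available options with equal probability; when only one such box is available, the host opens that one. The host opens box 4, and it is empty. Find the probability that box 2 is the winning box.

1/3

Condition on the true location of the gold coin.
If it is in box 1 (prior 1/4): box 3 is available but not opened; box 4 gets probability (1 − 2/3)/2 = 1/6; weight (1/4)·(1/6) = 1/24.
If it is in box 2 (prior 1/4): box 3 is available but not opened, probability 1/3; weight (1/4)·(1/3) = 1/12.
If it is in box 3 (prior 1/4): box 3 holds the prize so is unavailable; the host chooses uniformly among the 2 others, probability 1/2; weight (1/4)·(1/2) = 1/8.
If it is in box 4 (prior 1/4): the host opened box 4, so this case is ruled out; weight (1/4)·0 = 0.
The weights sum to 1/4.
So P(the gold coin in box 2 | the host opened box 4) = (1/12) / (1/4) = 1/3.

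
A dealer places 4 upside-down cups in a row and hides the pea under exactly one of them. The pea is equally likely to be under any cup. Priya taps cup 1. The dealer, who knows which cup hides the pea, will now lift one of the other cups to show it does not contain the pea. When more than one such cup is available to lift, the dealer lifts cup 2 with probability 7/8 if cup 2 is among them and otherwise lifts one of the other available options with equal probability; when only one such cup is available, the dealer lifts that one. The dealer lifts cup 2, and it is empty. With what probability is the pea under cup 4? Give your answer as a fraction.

1/3

Condition on the true location of the pea.
If it is under any of cups 1, 3, and 4 (prior 1/4 each): cup 2 is available, opened with probability 7/8; weight (1/4)·(7/8) = 7/32 each.
If it is under cup 2 (prior 1/4): the dealer opened cup 2, so this case is ruled out; weight (1/4)·0 = 0.
The weights sum to 21/32.
So P(the pea under cup 4 | the dealer opened cup 2) = (7/32) / (21/32) = 1/3.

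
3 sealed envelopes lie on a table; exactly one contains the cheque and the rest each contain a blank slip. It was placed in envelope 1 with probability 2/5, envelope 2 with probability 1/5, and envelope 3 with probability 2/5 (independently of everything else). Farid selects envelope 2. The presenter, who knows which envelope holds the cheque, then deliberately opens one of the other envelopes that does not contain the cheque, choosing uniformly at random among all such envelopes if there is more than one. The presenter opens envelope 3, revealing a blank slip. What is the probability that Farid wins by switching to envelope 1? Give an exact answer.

Condition on the true location of the cheque.
If it is in envelope 1 (prior 2/5): the presenter has no choice, probability 1; weight (2/5)·1 = 2/5.
If it is in envelope 2 (prior 1/5): the presenter has 2 equally likely choices, so probability 1/2; weight (1/5)·(1/2) = 1/10.
If it is in envelope 3 (prior 2/5): the presenter opened envelope 3, so this case is ruled out; weight (2/5)·0 = 0.
The weights sum to 1/2.
So P(the cheque in envelope 1 | the presenter opened envelope 3) = (2/5) / (1/2) = 4/5.

4/5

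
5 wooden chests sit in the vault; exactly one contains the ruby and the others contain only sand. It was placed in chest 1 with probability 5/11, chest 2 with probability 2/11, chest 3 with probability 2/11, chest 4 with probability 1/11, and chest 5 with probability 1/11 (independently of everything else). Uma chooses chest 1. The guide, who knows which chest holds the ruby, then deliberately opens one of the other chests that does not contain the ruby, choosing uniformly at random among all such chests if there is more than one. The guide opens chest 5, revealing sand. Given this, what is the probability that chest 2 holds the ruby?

8/35

Apply Bayes' rule, conditioning on where the ruby actually is.
If it is in chest 1 (prior 5/11): the guide has 4 equally likely choices, so probability 1/4; weight (5/11)·(1/4) = 5/44.
If it is in either of chests 2 and 3 (prior 2/11 each): the guide has 3 equally likely choices, so probability 1/3; weight (2/11)·(1/3) = 2/33 each.
If it is in chest 4 (prior 1/11): the guide has 3 equally likely choices, so probability 1/3; weight (1/11)·(1/3) = 1/33.
If it is in chest 5 (prior 1/11): the guide opened chest 5, so this case is ruled out; weight (1/11)·0 = 0.
The weights sum to 35/132.
So P(the ruby in chest 2 | the guide opened chest 5) = (2/33) / (35/132) = 8/35.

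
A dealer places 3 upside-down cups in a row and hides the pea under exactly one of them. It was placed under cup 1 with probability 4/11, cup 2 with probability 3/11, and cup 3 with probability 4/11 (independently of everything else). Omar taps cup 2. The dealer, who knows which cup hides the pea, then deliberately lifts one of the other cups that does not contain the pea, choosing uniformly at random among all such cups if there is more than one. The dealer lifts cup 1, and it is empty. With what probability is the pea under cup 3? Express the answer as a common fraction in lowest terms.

8/11

Consider each possible location of the pea in turn.
If it is under cup 1 (prior 4/11): the dealer opened cup 1, so this case is ruled out; weight (4/11)·0 = 0.
If it is under cup 2 (prior 3/11): the dealer has 2 equally likely choices, so probability 1/2; weight (3/11)·(1/2) = 3/22.
If it is under cup 3 (prior 4/11): the dealer has no choice, probability 1; weight (4/11)·1 = 4/11.
The weights sum to 1/2.
So P(the pea under cup 3 | the dealer opened cup 1) = (4/11) / (1/2) = 8/11.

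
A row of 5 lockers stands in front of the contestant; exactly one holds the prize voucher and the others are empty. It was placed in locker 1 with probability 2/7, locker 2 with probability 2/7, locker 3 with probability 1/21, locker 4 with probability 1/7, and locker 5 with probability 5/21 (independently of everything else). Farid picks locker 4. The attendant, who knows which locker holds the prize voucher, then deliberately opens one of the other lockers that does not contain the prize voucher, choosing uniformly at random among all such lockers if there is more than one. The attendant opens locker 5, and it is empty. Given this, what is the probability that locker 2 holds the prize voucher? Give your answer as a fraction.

24/61

Apply Bayes' rule, conditioning on where the prize voucher actually is.
If it is in either of lockers 1 and 2 (prior 2/7 each): the attendant has 3 equally likely choices, so probability 1/3; weight (2/7)·(1/3) = 2/21 each.
If it is in locker 3 (prior 1/21): the attendant has 3 equally likely choices, so probability 1/3; weight (1/21)·(1/3) = 1/63.
If it is in locker 4 (prior 1/7): the attendant has 4 equally likely choices, so probability 1/4; weight (1/7)·(1/4) = 1/28.
If it is in locker 5 (prior 5/21): the attendant opened locker 5, so this case is ruled out; weight (5/21)·0 = 0.
The weights sum to 61/252.
So P(the prize voucher in locker 2 | the attendant opened locker 5) = (2/21) / (61/252) = 24/61.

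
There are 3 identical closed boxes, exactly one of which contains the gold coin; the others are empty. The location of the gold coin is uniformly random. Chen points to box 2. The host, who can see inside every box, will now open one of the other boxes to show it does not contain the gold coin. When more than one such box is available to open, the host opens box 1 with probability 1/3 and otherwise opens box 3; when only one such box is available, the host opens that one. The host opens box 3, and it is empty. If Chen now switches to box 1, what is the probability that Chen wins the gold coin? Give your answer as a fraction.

Consider each possible location of the gold coin in turn.
If it is in box 1 (prior 1/3): only box 3 is available, probability 1; weight (1/3)·1 = 1/3.
If it is in box 2 (prior 1/3): box 1 is available but not opened, probability 2/3; weight (1/3)·(2/3) = 2/9.
If it is in box 3 (prior 1/3): the host opened box 3, so this case is ruled out; weight (1/3)·0 = 0.
The weights sum to 5/9.
So P(the gold coin in box 1 | the host opened box 3) = (1/3) / (5/9) = 3/5.

3/5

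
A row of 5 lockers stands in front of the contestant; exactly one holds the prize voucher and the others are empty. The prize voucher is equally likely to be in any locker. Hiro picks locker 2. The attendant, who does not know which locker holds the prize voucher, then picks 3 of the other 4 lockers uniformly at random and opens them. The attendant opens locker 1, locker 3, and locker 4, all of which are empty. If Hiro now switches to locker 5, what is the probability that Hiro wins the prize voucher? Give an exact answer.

1/2

Condition on the true location of the prize voucher.
If it is in any of lockers 1, 3, and 4 (prior 1/5 each): that locker was opened and seen not to hold the prize — ruled out; weight (1/5)·0 = 0 each.
If it is in either of lockers 2 and 5 (prior 1/5 each): the attendant picks exactly this set with probability 1/4 regardless, and none is the prize; weight (1/5)·(1/4) = 1/20 each.
The weights sum to 1/10.
So P(the prize voucher in locker 5 | the attendant opened locker 1, locker 3, and locker 4) = (1/20) / (1/10) = 1/2.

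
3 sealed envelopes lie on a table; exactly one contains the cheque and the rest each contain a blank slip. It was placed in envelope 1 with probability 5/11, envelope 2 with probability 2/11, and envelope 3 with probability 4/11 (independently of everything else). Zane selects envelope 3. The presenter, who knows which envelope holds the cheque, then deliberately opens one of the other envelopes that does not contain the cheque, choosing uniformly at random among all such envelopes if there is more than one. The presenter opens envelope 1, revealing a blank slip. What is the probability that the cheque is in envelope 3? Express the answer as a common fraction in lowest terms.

Condition on the true location of the cheque.
If it is in envelope 1 (prior 5/11): the presenter opened envelope 1, so this case is ruled out; weight (5/11)·0 = 0.
If it is in envelope 2 (prior 2/11): the presenter has no choice, probability 1; weight (2/11)·1 = 2/11.
If it is in envelope 3 (prior 4/11): the presenter has 2 equally likely choices, so probability 1/2; weight (4/11)·(1/2) = 2/11.
The weights sum to 4/11.
So P(the cheque in envelope 3 | the presenter opened envelope 1) = (2/11) / (4/11) = 1/2.

1/2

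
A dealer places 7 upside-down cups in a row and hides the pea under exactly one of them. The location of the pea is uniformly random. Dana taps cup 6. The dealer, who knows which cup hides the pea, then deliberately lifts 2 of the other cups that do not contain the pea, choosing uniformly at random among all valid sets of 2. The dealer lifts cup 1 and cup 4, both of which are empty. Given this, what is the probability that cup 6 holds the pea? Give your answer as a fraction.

Condition on the true location of the pea.
If it is under either of cups 1 and 4 (prior 1/7 each): that cup was opened and seen not to hold the prize — ruled out; weight (1/7)·0 = 0 each.
If it is under any of cups 2, 3, 5, and 7 (prior 1/7 each): the dealer has 10 equally likely choices, so probability 1/10; weight (1/7)·(1/10) = 1/70 each.
If it is under cup 6 (prior 1/7): the dealer has 15 equally likely choices, so probability 1/15; weight (1/7)·(1/15) = 1/105.
The weights sum to 1/15.
So P(the pea under cup 6 | the dealer opened cup 1 and cup 4) = (1/105) / (1/15) = 1/7.

1/7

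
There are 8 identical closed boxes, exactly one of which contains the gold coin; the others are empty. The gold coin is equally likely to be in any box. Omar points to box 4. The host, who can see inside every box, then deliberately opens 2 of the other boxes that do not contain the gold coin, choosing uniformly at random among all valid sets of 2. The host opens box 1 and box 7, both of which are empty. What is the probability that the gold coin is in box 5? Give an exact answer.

Condition on the true location of the gold coin.
If it is in either of boxes 1 and 7 (prior 1/8 each): that box was opened and seen not to hold the prize — ruled out; weight (1/8)·0 = 0 each.
If it is in any of boxes 2, 3, 5, 6, and 8 (prior 1/8 each): the host has 15 equally likely choices, so probability 1/15; weight (1/8)·(1/15) = 1/120 each.
If it is in box 4 (prior 1/8): the host has 21 equally likely choices, so probability 1/21; weight (1/8)·(1/21) = 1/168.
The weights sum to 1/21.
So P(the gold coin in box 5 | the host opened box 1 and box 7) = (1/120) / (1/21) = 7/40.

7/40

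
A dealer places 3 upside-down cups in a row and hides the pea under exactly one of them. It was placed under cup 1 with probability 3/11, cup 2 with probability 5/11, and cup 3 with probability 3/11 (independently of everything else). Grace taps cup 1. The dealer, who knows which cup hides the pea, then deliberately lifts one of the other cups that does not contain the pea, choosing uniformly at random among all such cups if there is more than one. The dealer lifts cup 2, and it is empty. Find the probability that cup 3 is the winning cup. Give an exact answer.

Condition on the true location of the pea.
If it is under cup 1 (prior 3/11): the dealer has 2 equally likely choices, so probability 1/2; weight (3/11)·(1/2) = 3/22.
If it is under cup 2 (prior 5/11): the dealer opened cup 2, so this case is ruled out; weight (5/11)·0 = 0.
If it is under cup 3 (prior 3/11): the dealer has no choice, probability 1; weight (3/11)·1 = 3/11.
The weights sum to 9/22.
So P(the pea under cup 3 | the dealer opened cup 2) = (3/11) / (9/22) = 2/3.

2/3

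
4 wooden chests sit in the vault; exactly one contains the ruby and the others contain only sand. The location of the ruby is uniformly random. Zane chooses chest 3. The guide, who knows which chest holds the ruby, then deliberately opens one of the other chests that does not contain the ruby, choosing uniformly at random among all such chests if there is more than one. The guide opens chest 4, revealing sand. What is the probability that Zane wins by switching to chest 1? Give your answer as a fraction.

3/8

Condition on the true location of the ruby.
If it is in either of chests 1 and 2 (prior 1/4 each): the guide has 2 equally likely choices, so probability 1/2; weight (1/4)·(1/2) = 1/8 each.
If it is in chest 3 (prior 1/4): the guide has 3 equally likely choices, so probability 1/3; weight (1/4)·(1/3) = 1/12.
If it is in chest 4 (prior 1/4): the guide opened chest 4, so this case is ruled out; weight (1/4)·0 = 0.
The weights sum to 1/3.
So P(the ruby in chest 1 | the guide opened chest 4) = (1/8) / (1/3) = 3/8.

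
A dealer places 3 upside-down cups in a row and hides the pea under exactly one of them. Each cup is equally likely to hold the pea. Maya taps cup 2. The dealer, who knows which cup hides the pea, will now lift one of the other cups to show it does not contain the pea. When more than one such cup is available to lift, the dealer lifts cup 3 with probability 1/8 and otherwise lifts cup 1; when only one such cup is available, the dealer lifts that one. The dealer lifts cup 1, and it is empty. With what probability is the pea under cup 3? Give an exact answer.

8/15

Apply Bayes' rule, conditioning on where the pea actually is.
If it is under cup 1 (prior 1/3): the dealer opened cup 1, so this case is ruled out; weight (1/3)·0 = 0.
If it is under cup 2 (prior 1/3): cup 3 is available but not opened, probability 7/8; weight (1/3)·(7/8) = 7/24.
If it is under cup 3 (prior 1/3): only cup 1 is available, probability 1; weight (1/3)·1 = 1/3.
The weights sum to 5/8.
So P(the pea under cup 3 | the dealer opened cup 1) = (1/3) / (5/8) = 8/15.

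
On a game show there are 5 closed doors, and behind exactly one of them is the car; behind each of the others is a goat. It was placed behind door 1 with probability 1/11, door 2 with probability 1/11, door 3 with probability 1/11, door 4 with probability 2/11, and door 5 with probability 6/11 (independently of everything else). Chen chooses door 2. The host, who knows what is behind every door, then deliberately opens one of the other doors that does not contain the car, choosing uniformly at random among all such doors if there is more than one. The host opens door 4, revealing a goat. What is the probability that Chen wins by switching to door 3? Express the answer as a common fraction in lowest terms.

Condition on the true location of the car.
If it is behind either of doors 1 and 3 (prior 1/11 each): the host has 3 equally likely choices, so probability 1/3; weight (1/11)·(1/3) = 1/33 each.
If it is behind door 2 (prior 1/11): the host has 4 equally likely choices, so probability 1/4; weight (1/11)·(1/4) = 1/44.
If it is behind door 4 (prior 2/11): the host opened door 4, so this case is ruled out; weight (2/11)·0 = 0.
If it is behind door 5 (prior 6/11): the host has 3 equally likely choices, so probability 1/3; weight (6/11)·(1/3) = 2/11.
The weights sum to 35/132.
So P(the car behind door 3 | the host opened door 4) = (1/33) / (35/132) = 4/35.

4/35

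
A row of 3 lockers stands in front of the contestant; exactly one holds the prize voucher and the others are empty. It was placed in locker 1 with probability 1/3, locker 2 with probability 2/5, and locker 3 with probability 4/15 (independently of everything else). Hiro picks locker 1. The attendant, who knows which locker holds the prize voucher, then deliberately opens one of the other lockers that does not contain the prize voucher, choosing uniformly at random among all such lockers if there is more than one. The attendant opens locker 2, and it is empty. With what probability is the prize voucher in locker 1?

5/13

Condition on the true location of the prize voucher.
If it is in locker 1 (prior 1/3): the attendant has 2 equally likely choices, so probability 1/2; weight (1/3)·(1/2) = 1/6.
If it is in locker 2 (prior 2/5): the attendant opened locker 2, so this case is ruled out; weight (2/5)·0 = 0.
If it is in locker 3 (prior 4/15): the attendant has no choice, probability 1; weight (4/15)·1 = 4/15.
The weights sum to 13/30.
So P(the prize voucher in locker 1 | the attendant opened locker 2) = (1/6) / (13/30) = 5/13.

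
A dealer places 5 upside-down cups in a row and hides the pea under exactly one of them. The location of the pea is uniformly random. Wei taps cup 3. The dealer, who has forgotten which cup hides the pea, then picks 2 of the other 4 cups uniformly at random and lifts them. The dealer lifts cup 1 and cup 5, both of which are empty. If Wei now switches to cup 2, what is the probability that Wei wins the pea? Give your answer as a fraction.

1/3

Because the dealer chose which cups to lift without knowing where the pea is, the choice is independent of the prize location. Learning that none of the 2 opened cups holds the pea simply rules out those 2 locations and leaves the remaining 3 cups still equally likely by symmetry.
So P(the pea under cup 2) = 1/3.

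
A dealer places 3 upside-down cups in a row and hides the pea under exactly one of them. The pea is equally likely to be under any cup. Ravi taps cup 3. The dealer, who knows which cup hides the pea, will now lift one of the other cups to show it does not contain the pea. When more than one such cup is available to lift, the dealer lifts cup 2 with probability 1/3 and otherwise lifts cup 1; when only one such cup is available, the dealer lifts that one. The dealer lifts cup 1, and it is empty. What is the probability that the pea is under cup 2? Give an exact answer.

Consider each possible location of the pea in turn.
If it is under cup 1 (prior 1/3): the dealer opened cup 1, so this case is ruled out; weight (1/3)·0 = 0.
If it is under cup 2 (prior 1/3): only cup 1 is available, probability 1; weight (1/3)·1 = 1/3.
If it is under cup 3 (prior 1/3): cup 2 is available but not opened, probability 2/3; weight (1/3)·(2/3) = 2/9.
The weights sum to 5/9.
So P(the pea under cup 2 | the dealer opened cup 1) = (1/3) / (5/9) = 3/5.

3/5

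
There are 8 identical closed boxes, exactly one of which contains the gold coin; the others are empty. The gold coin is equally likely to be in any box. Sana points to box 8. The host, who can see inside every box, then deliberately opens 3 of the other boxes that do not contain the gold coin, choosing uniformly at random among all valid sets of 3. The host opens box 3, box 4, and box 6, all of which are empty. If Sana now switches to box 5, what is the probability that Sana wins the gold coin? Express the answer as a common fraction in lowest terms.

7/32

Condition on the true location of the gold coin.
If it is in any of boxes 1, 2, 5, and 7 (prior 1/8 each): the host has 20 equally likely choices, so probability 1/20; weight (1/8)·(1/20) = 1/160 each.
If it is in any of boxes 3, 4, and 6 (prior 1/8 each): that box was opened and seen not to hold the prize — ruled out; weight (1/8)·0 = 0 each.
If it is in box 8 (prior 1/8): the host has 35 equally likely choices, so probability 1/35; weight (1/8)·(1/35) = 1/280.
The weights sum to 1/35.
So P(the gold coin in box 5 | the host opened box 3, box 4, and box 6) = (1/160) / (1/35) = 7/32.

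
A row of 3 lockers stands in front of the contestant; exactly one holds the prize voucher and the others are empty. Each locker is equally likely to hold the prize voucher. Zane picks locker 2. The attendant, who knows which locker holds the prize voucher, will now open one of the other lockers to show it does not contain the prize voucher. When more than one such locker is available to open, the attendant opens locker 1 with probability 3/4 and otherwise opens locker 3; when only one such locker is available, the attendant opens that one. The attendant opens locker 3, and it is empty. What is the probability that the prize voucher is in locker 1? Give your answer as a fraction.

Apply Bayes' rule, conditioning on where the prize voucher actually is.
If it is in locker 1 (prior 1/3): only locker 3 is available, probability 1; weight (1/3)·1 = 1/3.
If it is in locker 2 (prior 1/3): locker 1 is available but not opened, probability 1/4; weight (1/3)·(1/4) = 1/12.
If it is in locker 3 (prior 1/3): the attendant opened locker 3, so this case is ruled out; weight (1/3)·0 = 0.
The weights sum to 5/12.
So P(the prize voucher in locker 1 | the attendant opened locker 3) = (1/3) / (5/12) = 4/5.

4/5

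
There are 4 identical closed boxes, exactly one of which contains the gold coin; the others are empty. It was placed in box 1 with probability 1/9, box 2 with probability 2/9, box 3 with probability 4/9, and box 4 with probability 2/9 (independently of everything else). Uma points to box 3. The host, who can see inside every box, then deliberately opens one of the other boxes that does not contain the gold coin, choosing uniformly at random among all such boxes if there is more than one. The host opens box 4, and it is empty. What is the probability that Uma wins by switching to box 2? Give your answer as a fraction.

6/17

Apply Bayes' rule, conditioning on where the gold coin actually is.
If it is in box 1 (prior 1/9): the host has 2 equally likely choices, so probability 1/2; weight (1/9)·(1/2) = 1/18.
If it is in box 2 (prior 2/9): the host has 2 equally likely choices, so probability 1/2; weight (2/9)·(1/2) = 1/9.
If it is in box 3 (prior 4/9): the host has 3 equally likely choices, so probability 1/3; weight (4/9)·(1/3) = 4/27.
If it is in box 4 (prior 2/9): the host opened box 4, so this case is ruled out; weight (2/9)·0 = 0.
The weights sum to 17/54.
So P(the gold coin in box 2 | the host opened box 4) = (1/9) / (17/54) = 6/17.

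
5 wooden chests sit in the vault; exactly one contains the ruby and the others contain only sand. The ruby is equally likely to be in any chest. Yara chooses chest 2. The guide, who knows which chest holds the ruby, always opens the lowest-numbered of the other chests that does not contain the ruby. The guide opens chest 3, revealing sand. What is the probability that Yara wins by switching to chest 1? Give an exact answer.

Condition on the true location of the ruby.
If it is in chest 1 (prior 1/5): chest 3 is the lowest-numbered option available, probability 1; weight (1/5)·1 = 1/5.
If it is in any of chests 2, 4, and 5 (prior 1/5 each): the guide would have opened chest 1 instead, probability 0; weight (1/5)·0 = 0 each.
If it is in chest 3 (prior 1/5): the guide opened chest 3, so this case is ruled out; weight (1/5)·0 = 0.
The weights sum to 1/5.
So P(the ruby in chest 1 | the guide opened chest 3) = (1/5) / (1/5) = 1.

1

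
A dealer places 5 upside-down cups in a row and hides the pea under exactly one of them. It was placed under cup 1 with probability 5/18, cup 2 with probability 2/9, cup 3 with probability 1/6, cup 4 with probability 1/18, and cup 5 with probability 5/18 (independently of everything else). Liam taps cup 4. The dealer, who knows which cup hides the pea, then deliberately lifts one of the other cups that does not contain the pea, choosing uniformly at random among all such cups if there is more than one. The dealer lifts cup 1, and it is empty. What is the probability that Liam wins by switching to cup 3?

4/17

Condition on the true location of the pea.
If it is under cup 1 (prior 5/18): the dealer opened cup 1, so this case is ruled out; weight (5/18)·0 = 0.
If it is under cup 2 (prior 2/9): the dealer has 3 equally likely choices, so probability 1/3; weight (2/9)·(1/3) = 2/27.
If it is under cup 3 (prior 1/6): the dealer has 3 equally likely choices, so probability 1/3; weight (1/6)·(1/3) = 1/18.
If it is under cup 4 (prior 1/18): the dealer has 4 equally likely choices, so probability 1/4; weight (1/18)·(1/4) = 1/72.
If it is under cup 5 (prior 5/18): the dealer has 3 equally likely choices, so probability 1/3; weight (5/18)·(1/3) = 5/54.
The weights sum to 17/72.
So P(the pea under cup 3 | the dealer opened cup 1) = (1/18) / (17/72) = 4/17.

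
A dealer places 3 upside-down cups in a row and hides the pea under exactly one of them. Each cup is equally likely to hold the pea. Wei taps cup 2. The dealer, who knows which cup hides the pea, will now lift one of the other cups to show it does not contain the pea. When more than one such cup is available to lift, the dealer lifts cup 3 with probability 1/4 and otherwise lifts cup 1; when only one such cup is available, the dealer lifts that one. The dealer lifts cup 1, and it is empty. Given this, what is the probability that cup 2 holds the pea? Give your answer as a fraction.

3/7

Apply Bayes' rule, conditioning on where the pea actually is.
If it is under cup 1 (prior 1/3): the dealer opened cup 1, so this case is ruled out; weight (1/3)·0 = 0.
If it is under cup 2 (prior 1/3): cup 3 is available but not opened, probability 3/4; weight (1/3)·(3/4) = 1/4.
If it is under cup 3 (prior 1/3): only cup 1 is available, probability 1; weight (1/3)·1 = 1/3.
The weights sum to 7/12.
So P(the pea under cup 2 | the dealer opened cup 1) = (1/4) / (7/12) = 3/7.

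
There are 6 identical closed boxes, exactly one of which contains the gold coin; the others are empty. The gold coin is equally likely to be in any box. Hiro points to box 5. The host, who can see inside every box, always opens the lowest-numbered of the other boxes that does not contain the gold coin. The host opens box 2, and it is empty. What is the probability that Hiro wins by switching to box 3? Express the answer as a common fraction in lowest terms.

0

Condition on the true location of the gold coin.
If it is in box 1 (prior 1/6): box 2 is the lowest-numbered option available, probability 1; weight (1/6)·1 = 1/6.
If it is in box 2 (prior 1/6): the host opened box 2, so this case is ruled out; weight (1/6)·0 = 0.
If it is in any of boxes 3, 4, 5, and 6 (prior 1/6 each): the host would have opened box 1 instead, probability 0; weight (1/6)·0 = 0 each.
The weights sum to 1/6.
So P(the gold coin in box 3 | the host opened box 2) = 0 / (1/6) = 0.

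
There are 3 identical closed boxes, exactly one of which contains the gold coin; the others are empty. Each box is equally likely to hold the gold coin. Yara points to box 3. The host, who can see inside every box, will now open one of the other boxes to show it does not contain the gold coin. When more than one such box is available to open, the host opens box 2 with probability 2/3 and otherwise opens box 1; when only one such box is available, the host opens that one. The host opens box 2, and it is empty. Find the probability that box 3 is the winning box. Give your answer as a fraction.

2/5

Condition on the true location of the gold coin.
If it is in box 1 (prior 1/3): only box 2 is available, probability 1; weight (1/3)·1 = 1/3.
If it is in box 2 (prior 1/3): the host opened box 2, so this case is ruled out; weight (1/3)·0 = 0.
If it is in box 3 (prior 1/3): box 2 is available, opened with probability 2/3; weight (1/3)·(2/3) = 2/9.
The weights sum to 5/9.
So P(the gold coin in box 3 | the host opened box 2) = (2/9) / (5/9) = 2/5.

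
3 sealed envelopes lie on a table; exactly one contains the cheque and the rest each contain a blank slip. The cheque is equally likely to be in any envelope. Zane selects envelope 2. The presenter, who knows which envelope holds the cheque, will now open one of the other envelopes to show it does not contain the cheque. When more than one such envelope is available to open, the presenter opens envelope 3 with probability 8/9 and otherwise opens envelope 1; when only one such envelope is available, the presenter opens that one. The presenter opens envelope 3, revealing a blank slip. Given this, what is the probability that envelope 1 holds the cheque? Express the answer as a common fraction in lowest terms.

Condition on the true location of the cheque.
If it is in envelope 1 (prior 1/3): only envelope 3 is available, probability 1; weight (1/3)·1 = 1/3.
If it is in envelope 2 (prior 1/3): envelope 3 is available, opened with probability 8/9; weight (1/3)·(8/9) = 8/27.
If it is in envelope 3 (prior 1/3): the presenter opened envelope 3, so this case is ruled out; weight (1/3)·0 = 0.
The weights sum to 17/27.
So P(the cheque in envelope 1 | the presenter opened envelope 3) = (1/3) / (17/27) = 9/17.

9/17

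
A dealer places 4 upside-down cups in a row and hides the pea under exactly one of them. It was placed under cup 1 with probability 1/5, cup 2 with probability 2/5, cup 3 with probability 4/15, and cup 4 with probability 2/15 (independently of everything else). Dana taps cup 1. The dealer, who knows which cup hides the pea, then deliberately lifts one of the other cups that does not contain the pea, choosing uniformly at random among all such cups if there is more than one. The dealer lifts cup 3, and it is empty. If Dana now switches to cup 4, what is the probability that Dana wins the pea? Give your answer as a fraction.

Condition on the true location of the pea.
If it is under cup 1 (prior 1/5): the dealer has 3 equally likely choices, so probability 1/3; weight (1/5)·(1/3) = 1/15.
If it is under cup 2 (prior 2/5): the dealer has 2 equally likely choices, so probability 1/2; weight (2/5)·(1/2) = 1/5.
If it is under cup 3 (prior 4/15): the dealer opened cup 3, so this case is ruled out; weight (4/15)·0 = 0.
If it is under cup 4 (prior 2/15): the dealer has 2 equally likely choices, so probability 1/2; weight (2/15)·(1/2) = 1/15.
The weights sum to 1/3.
So P(the pea under cup 4 | the dealer opened cup 3) = (1/15) / (1/3) = 1/5.

1/5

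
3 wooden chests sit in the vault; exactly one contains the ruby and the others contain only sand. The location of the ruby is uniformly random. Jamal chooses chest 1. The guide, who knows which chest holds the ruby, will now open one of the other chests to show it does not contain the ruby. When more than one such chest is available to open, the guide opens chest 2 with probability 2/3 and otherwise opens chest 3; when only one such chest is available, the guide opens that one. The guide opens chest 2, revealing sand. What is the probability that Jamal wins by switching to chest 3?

3/5

Apply Bayes' rule, conditioning on where the ruby actually is.
If it is in chest 1 (prior 1/3): chest 2 is available, opened with probability 2/3; weight (1/3)·(2/3) = 2/9.
If it is in chest 2 (prior 1/3): the guide opened chest 2, so this case is ruled out; weight (1/3)·0 = 0.
If it is in chest 3 (prior 1/3): only chest 2 is available, probability 1; weight (1/3)·1 = 1/3.
The weights sum to 5/9.
So P(the ruby in chest 3 | the guide opened chest 2) = (1/3) / (5/9) = 3/5.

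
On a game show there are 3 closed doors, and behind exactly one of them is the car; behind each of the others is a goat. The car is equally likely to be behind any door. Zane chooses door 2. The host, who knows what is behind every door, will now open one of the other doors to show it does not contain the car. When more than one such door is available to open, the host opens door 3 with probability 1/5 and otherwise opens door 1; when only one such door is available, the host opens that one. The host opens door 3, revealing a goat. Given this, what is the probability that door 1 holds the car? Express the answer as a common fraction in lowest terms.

Condition on the true location of the car.
If it is behind door 1 (prior 1/3): only door 3 is available, probability 1; weight (1/3)·1 = 1/3.
If it is behind door 2 (prior 1/3): door 3 is available, opened with probability 1/5; weight (1/3)·(1/5) = 1/15.
If it is behind door 3 (prior 1/3): the host opened door 3, so this case is ruled out; weight (1/3)·0 = 0.
The weights sum to 2/5.
So P(the car behind door 1 | the host opened door 3) = (1/3) / (2/5) = 5/6.

5/6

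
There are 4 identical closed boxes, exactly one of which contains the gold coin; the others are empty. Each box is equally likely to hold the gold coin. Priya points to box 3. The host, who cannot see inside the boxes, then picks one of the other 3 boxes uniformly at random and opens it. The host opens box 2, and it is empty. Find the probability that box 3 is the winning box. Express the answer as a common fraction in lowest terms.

Condition on the true location of the gold coin.
If it is in any of boxes 1, 3, and 4 (prior 1/4 each): the host picks box 2 with probability 1/3 regardless, and it is not the prize; weight (1/4)·(1/3) = 1/12 each.
If it is in box 2 (prior 1/4): the host opened box 2, so this case is ruled out; weight (1/4)·0 = 0.
The weights sum to 1/4.
So P(the gold coin in box 3 | the host opened box 2) = (1/12) / (1/4) = 1/3.

1/3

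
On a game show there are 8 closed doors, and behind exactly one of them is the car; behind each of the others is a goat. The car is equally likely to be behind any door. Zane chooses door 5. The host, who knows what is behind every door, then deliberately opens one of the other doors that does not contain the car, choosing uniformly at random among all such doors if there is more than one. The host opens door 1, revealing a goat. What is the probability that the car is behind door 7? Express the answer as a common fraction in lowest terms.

Consider each possible location of the car in turn.
If it is behind door 1 (prior 1/8): the host opened door 1, so this case is ruled out; weight (1/8)·0 = 0.
If it is behind any of doors 2, 3, 4, 6, 7, and 8 (prior 1/8 each): the host has 6 equally likely choices, so probability 1/6; weight (1/8)·(1/6) = 1/48 each.
If it is behind door 5 (prior 1/8): the host has 7 equally likely choices, so probability 1/7; weight (1/8)·(1/7) = 1/56.
The weights sum to 1/7.
So P(the car behind door 7 | the host opened door 1) = (1/48) / (1/7) = 7/48.

7/48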